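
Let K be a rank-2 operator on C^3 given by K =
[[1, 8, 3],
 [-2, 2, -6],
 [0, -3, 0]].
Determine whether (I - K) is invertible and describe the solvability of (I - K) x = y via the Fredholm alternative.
(I - K) is invertible (det(I - K) = -2 ≠ 0), so for every y in C^3 the equation (I - K) x = y has a unique solution.

K has rank 2 and factors as K = U V^T = u1 v1^T + u2 v2^T with u1 = (-3, 0, 1), v1 = (-1, -2, -3), u2 = (-2, -2, 1), v2 = (1, -1, 3) (multiplying out reproduces the displayed K). The nonzero eigenvalues of U V^T coincide with those of the 2 x 2 matrix G = V^T U = [[v1·u1, v1·u2], [v2·u1, v2·u2]] = [[0, 3], [0, 3]], and by the Sylvester determinant identity det(I_3 - U V^T) = det(I_2 - V^T U) = det([[1, -3], [0, -2]]) = (1)(-2) - (-3)(0) = -2. (Direct check: I - K =
[[0, -8, -3],
 [2, -1, 6],
 [0, 3, 1]]
has determinant -2.) The finite-dimensional Fredholm alternative says: either (I - K) is invertible, or ker(I - K) ≠ {0} and then range(I - K) = ker((I - K)^*)^⊥, with dim ker(I - K) = dim ker((I - K)^*). Since det(I - K) ≠ 0, 1 is not an eigenvalue of K and ker(I - K) = {0}, so we are in the first case: for every y there is a unique x = (I - K)^(-1) y. (Explicitly, by the Woodbury identity, (I - U V^T)^(-1) = I + U (I_2 - G)^(-1) V^T.)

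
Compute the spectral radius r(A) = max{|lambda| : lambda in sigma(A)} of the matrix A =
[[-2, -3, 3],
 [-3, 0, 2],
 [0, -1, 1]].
r(A) ≈ 3.7136

The eigenvalues of A are the roots of its characteristic polynomial. With M = A (coefficients from the trace, the sum of principal 2x2 minors, and det A):
  p(λ) = det(λ I - M) = λ^3 + λ^2 - 9λ + 4.
No integer candidate from the rational root theorem (±divisors of 4) is a root, so the roots are irrational. The cubic discriminant is Δ = 1901 > 0, so there are three distinct real roots. p(-4) = -8 and p(-3) = 13 have opposite signs, so a root lies in (-4, -3); Newton's method refines it to λ ≈ -3.7136. p(0) = 4 and p(1) = -3 have opposite signs, so a root lies in (0, 1); Newton's method refines it to λ ≈ 0.4829. p(2) = -2 and p(3) = 13 have opposite signs, so a root lies in (2, 3); Newton's method refines it to λ ≈ 2.2307. Check (Vieta): the three roots sum to -1, matching tr M = -1.
Thus the eigenvalues (to 4 decimals) are -3.7136 (modulus 3.7136); 0.4829 (modulus 0.4829); 2.2307 (modulus 2.2307). The spectral radius is the largest modulus: r(A) ≈ 3.7136. (Cross-check: r(A) ≤ ||A||_2 ≈ 5.6185; equality holds whenever A is normal, though it can also hold for some non-normal A.)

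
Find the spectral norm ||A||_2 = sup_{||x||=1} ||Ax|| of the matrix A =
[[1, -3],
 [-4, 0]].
||A||_2 = sqrt(18) ≈ 4.2426 (= sqrt(largest eigenvalue of A^T A))

||A||_2 = sigma_max(A) = sqrt(lambda_max(A^T A)). Form the symmetric matrix M = A^T A =
[[17, -3],
 [-3, 9]].
Its characteristic polynomial (trace, determinant of M give the coefficients) is
  p(λ) = det(λ I - M) = λ^2 - 26λ + 144.
For λ^2 - 26λ + 144 the discriminant is 100. It is a perfect square (10^2), so the roots are rational: λ = (26 ± 10)/2 = 18, 8.
So the eigenvalues of A^T A are ≈ 8, 18 (all ≥ 0, as they must be for A^T A). The largest is λ_max = 18, hence ||A||_2 = sqrt(λ_max) = sqrt(18) ≈ 4.2426.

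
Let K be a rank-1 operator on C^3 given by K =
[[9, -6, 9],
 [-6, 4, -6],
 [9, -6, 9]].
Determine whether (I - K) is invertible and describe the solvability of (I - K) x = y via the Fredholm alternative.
(I - K) is invertible (det(I - K) = -21 ≠ 0), so for every y in C^3 the equation (I - K) x = y has a unique solution.

K has rank 1, so it is an outer product K = u v^T: every row of K is a multiple of one row vector. Reading off the entries, u = (-3, 2, -3) and v = (-3, 2, -3) (row i of K equals u_i·v^T). A rank-one matrix u v^T satisfies K u = u (v·u) and kills the (2)-dimensional subspace v^⊥, so its characteristic polynomial is lambda^2 (lambda - v·u) with v·u = tr K = 22. Hence the eigenvalues of I - K are 1 (multiplicity 2) and 1 - (22) = -21, so det(I - K) = -21. (Direct check: I - K =
[[-8, 6, -9],
 [6, -3, 6],
 [-9, 6, -8]]
has determinant -21.) The finite-dimensional Fredholm alternative says: either (I - K) is invertible, or ker(I - K) ≠ {0} and then range(I - K) = ker((I - K)^*)^⊥, with dim ker(I - K) = dim ker((I - K)^*). Since det(I - K) ≠ 0, 1 is not an eigenvalue of K and ker(I - K) = {0}, so we are in the first case: for every y there is a unique x = (I - K)^(-1) y. Explicitly, by the Sherman–Morrison formula, (I - u v^T)^(-1) = I + u v^T/(1 - v·u), i.e. (I - K)^(-1) = I + K/(-21).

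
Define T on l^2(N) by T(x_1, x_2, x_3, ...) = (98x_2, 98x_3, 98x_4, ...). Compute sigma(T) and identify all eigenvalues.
sigma(T) = closed disk {z in C : |z| ≤ 98}; sigma_p(T) = open disk {z in C : |z| < 98}

Note T = 98·V where V is the unit left shift (V x)_k = x_{k+1}; so sigma(T) = 98·sigma(V) and ||T|| = 98||V||. ||T x||^2 = 9604sum_{k≥2} |x_k|^2 ≤ 9604||x||^2, with equality on {x : x_1 = 0}, so ||T|| = 98. For any lambda with |lambda| < 98, set r = lambda/98 (|r| < 1); the vector x = (1, r, r^2, ...) is in l^2 and satisfies T x = 98(r, r^2, ...) = lambda x, so lambda is an eigenvalue. On the boundary |lambda| = 98 the geometric series diverges, so no l^2 eigenvector exists, but these lambda lie in the approximate point spectrum. Hence sigma(T) is the closed disk of radius 98 and sigma_p(T) is the open disk.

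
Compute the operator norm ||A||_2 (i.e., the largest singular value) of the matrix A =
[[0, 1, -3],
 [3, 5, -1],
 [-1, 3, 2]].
||A||_2 ≈ 6.3531 (= sqrt(largest eigenvalue of A^T A))

||A||_2 = sigma_max(A) = sqrt(lambda_max(A^T A)). Form the symmetric matrix M = A^T A =
[[10, 12, -5],
 [12, 35, -2],
 [-5, -2, 14]].
Its characteristic polynomial (trace, sum of principal 2x2 minors, determinant of M give the coefficients) is
  p(λ) = det(λ I - M) = λ^3 - 59λ^2 + 807λ - 2209.
No integer candidate from the rational root theorem (±divisors of 2209) is a root, so the roots are irrational. The cubic discriminant is Δ = 111473872 > 0, so there are three distinct real roots. p(3) = -292 and p(4) = 139 have opposite signs, so a root lies in (3, 4); Newton's method refines it to λ ≈ 3.652. p(14) = 269 and p(15) = -4 have opposite signs, so a root lies in (14, 15); Newton's method refines it to λ ≈ 14.9861. p(40) = -329 and p(41) = 620 have opposite signs, so a root lies in (40, 41); Newton's method refines it to λ ≈ 40.3619. Check (Vieta): the three roots sum to 59, matching tr M = 59.
So the eigenvalues of A^T A are ≈ 3.652, 14.9861, 40.3619 (all ≥ 0, as they must be for A^T A). The largest is λ_max ≈ 40.3619, hence ||A||_2 = sqrt(λ_max) ≈ 6.3531.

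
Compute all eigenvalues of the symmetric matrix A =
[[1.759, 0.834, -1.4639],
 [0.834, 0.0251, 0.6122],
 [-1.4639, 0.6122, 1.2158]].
sigma(A) ≈ {-1, 1, 3}

A is real symmetric, so its spectrum consists of real eigenvalues. Expanding the characteristic polynomial of the displayed matrix gives
  det(λ I - A) = p(λ) = λ^3 + (-3)λ^2 + (-1)λ + (3).
Solving p(λ) = 0 yields eigenvalues ≈ -1, 1, 3. (A is shown rounded to 4 decimals, so these recover the underlying integer eigenvalues to within that precision.)
Verification: the trace of A = 3 equals the sum of eigenvalues 3, and det(A) ≈ -2.9999 matches the eigenvalue product -3.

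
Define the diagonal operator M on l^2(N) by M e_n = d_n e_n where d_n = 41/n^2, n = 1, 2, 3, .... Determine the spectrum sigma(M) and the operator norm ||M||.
sigma(M) = {41/n^2 : n ≥ 1} ∪ {0}; ||M|| = 41

A bounded diagonal operator on l^2 with diagonal entries d_n has spectrum equal to the closure of {d_n : n ≥ 1}: every d_n is an eigenvalue (with eigenvector e_n), so {d_n} ⊂ sigma(M); the spectrum is closed, so its closure is too; and for lambda not in the closure, (M - lambda I) has bounded inverse (the diagonal entries 1/(d_n - lambda) are bounded). For our sequence d_n = 41/n^2, n = 1, 2, 3, ...:
  - {d_n} = {41/n^2 : n ≥ 1}; the only limit point is 0
  - closure = {41/n^2 : n ≥ 1} ∪ {0}
For the norm: a diagonal operator has ||M|| = sup_n |d_n|. Here d_n = 41/n^2 is positive and decreasing, so sup_n |d_n| = d_1 = 41. So ||M|| = 41.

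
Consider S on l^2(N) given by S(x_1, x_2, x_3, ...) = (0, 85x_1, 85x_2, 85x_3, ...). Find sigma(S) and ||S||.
sigma(S) = closed disk {z in C : |z| ≤ 85}; ||S|| = 85

Note S = 85·U where U is the unit right shift (U x)_k = x_{k-1} (with x_0 := 0); so ||S|| = 85||U|| and sigma(S) = 85·sigma(U). ||S x||^2 = sum_{k≥1} |85x_k|^2 = 7225||x||^2, so ||S|| = 85 and sigma(S) ⊂ {|z| ≤ 85}. For any |lambda| < 85, the equation (S - lambda I) x = 0 forces x_1 = 0, then 85x_k = lambda x_{k+1} ⇒ x = 0, so S has no eigenvalues. But (S - lambda I) is not surjective for |lambda| < 85: solving (S - lambda I) x = e_1 would require x_n proportional to (lambda/85)^(-n), which is not in l^2. So every |lambda| < 85 lies in the residual spectrum. The boundary |lambda| = 85 is in the approximate point spectrum (the spectrum is closed). Hence sigma(S) is the closed disk of radius 85.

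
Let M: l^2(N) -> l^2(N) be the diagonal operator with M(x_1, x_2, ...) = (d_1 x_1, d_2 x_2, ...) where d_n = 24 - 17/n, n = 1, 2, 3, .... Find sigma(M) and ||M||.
sigma(M) = {24 - 17/n : n ≥ 1} ∪ {24}; ||M|| = 24

A bounded diagonal operator on l^2 with diagonal entries d_n has spectrum equal to the closure of {d_n : n ≥ 1}: every d_n is an eigenvalue (with eigenvector e_n), so {d_n} ⊂ sigma(M); the spectrum is closed, so its closure is too; and for lambda not in the closure, (M - lambda I) has bounded inverse (the diagonal entries 1/(d_n - lambda) are bounded). For our sequence d_n = 24 - 17/n, n = 1, 2, 3, ...:
  - {d_n} = {24 - 17/n : n ≥ 1}; the only limit point is 24
  - closure = {24 - 17/n : n ≥ 1} ∪ {24}
For the norm: a diagonal operator has ||M|| = sup_n |d_n|. Here d_n = 24 - 17/n increases monotonically from d_1 = 7 toward 24, with all terms in [7, 24); so sup_n |d_n| = 24 (the supremum is the limit, not attained). So ||M|| = 24.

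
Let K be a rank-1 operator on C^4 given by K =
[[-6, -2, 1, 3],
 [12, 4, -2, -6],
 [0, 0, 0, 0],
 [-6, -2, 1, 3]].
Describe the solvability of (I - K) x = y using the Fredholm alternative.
(I - K) is singular (det(I - K) = 0, i.e. 1 ∈ sigma(K)). (I - K) x = y is solvable iff y ⊥ ker((I - K)^*) = span{(-6, -2, 1, 3)}, i.e. iff -6y_1 - 2y_2 + y_3 + 3y_4 = 0. When solvable, the solutions are x = y + c·(1, -2, 0, 1), c arbitrary (ker(I - K) = span{(1, -2, 0, 1)}, dimension 1).

K has rank 1, so it is an outer product K = u v^T: every row of K is a multiple of one row vector. Reading off the entries, u = (1, -2, 0, 1) and v = (-6, -2, 1, 3) (row i of K equals u_i·v^T). A rank-one matrix u v^T satisfies K u = u (v·u) and kills the (3)-dimensional subspace v^⊥, so its characteristic polynomial is lambda^3 (lambda - v·u) with v·u = tr K = 1. Hence the eigenvalues of I - K are 1 (multiplicity 3) and 1 - (1) = 0, so det(I - K) = 0. (Direct check: I - K =
[[7, 2, -1, -3],
 [-12, -3, 2, 6],
 [0, 0, 1, 0],
 [6, 2, -1, -2]]
has determinant 0.) So 1 is an eigenvalue of K and (I - K) is not invertible. The finite-dimensional Fredholm alternative says: either (I - K) is invertible, or ker(I - K) ≠ {0} and then range(I - K) = ker((I - K)^*)^⊥, with dim ker(I - K) = dim ker((I - K)^*). We are in the second case, so we need both kernels. Kernel of I - K: (I - K) u = u - u (v·u) = u - u = 0, so ker(I - K) = span{u} = span{(1, -2, 0, 1)} (it is exactly 1-dimensional because rank(I - K) = 3). Kernel of the adjoint: K is real, so (I - K)^* = I - K^T = I - v u^T, and (I - v u^T) v = v - v (u·v) = 0; hence ker((I - K)^*) = span{v} = span{(-6, -2, 1, 3)}. Therefore (I - K) x = y is solvable iff <y, v> = 0, i.e. iff -6y_1 - 2y_2 + y_3 + 3y_4 = 0. When this holds, K y = u (v·y) = 0, so (I - K) y = y and x = y is a particular solution; the full solution set is the line x = y + c·u = y + c·(1, -2, 0, 1), c ∈ C.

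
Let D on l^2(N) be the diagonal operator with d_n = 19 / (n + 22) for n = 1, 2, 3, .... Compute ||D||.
||D|| = 19/23 (attained at n = 1)

For D diagonal, ||D|| = sup_n |d_n| = sup_n 19/(n + 22). This is positive and strictly decreasing in n, so the supremum is attained at n = 1: d_1 = 19/(1 + 22) = 19/23. Hence ||D|| = 19/23.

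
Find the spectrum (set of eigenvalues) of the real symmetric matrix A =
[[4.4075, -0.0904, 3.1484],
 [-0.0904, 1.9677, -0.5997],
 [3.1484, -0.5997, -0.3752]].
sigma(A) ≈ {-2, 2, 6}

A is real symmetric, so its spectrum consists of real eigenvalues. Expanding the characteristic polynomial of the displayed matrix gives
  det(λ I - A) = p(λ) = λ^3 + (-6)λ^2 + (-4)λ + (24).
Solving p(λ) = 0 yields eigenvalues ≈ -2, 2, 6. (A is shown rounded to 4 decimals, so these recover the underlying integer eigenvalues to within that precision.)
Verification: the trace of A = 6 equals the sum of eigenvalues 6, and det(A) ≈ -23.9993 matches the eigenvalue product -24.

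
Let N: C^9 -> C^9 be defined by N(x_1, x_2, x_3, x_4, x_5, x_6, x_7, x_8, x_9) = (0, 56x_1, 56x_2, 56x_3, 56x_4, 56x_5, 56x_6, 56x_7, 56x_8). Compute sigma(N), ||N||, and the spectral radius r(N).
sigma(N) = {0}; ||N|| = 56; r(N) = 0. (N is nilpotent with N^9 = 0.)

On C^9, N is a strictly lower-triangular matrix with 56 on the subdiagonal and zeros elsewhere, so its characteristic polynomial is lambda^9 and every eigenvalue is 0: sigma(N) = {0}. For the operator norm, N e_i = 56e_{i+1} for i = 1, ..., 8 and N e_9 = 0, so the singular values of N are 56 (with multiplicity 8) and 0; hence ||N|| = 56. The spectral radius r(N) = max|lambda| = 0. Note ||N|| > r(N) — characteristic of non-normal nilpotent operators. Indeed N^9 = 0.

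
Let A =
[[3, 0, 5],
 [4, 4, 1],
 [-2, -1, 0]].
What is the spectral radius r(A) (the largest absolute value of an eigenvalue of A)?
r(A) ≈ 3.788

The eigenvalues of A are the roots of its characteristic polynomial. With M = A (coefficients from the trace, the sum of principal 2x2 minors, and det A):
  p(λ) = det(λ I - M) = λ^3 - 7λ^2 + 23λ - 23.
No integer candidate from the rational root theorem (±divisors of 23) is a root, so the roots are irrational. The cubic discriminant is Δ = -1932 < 0, so there is one real root and a complex-conjugate pair. p(1) = -6 and p(2) = 3 have opposite signs, so a root lies in (1, 2); Newton's method refines it to λ ≈ 1.6029. Dividing out (λ - (1.6029)) leaves approximately λ^2 - 5.3971λ + 14.349. For λ^2 - 5.3971λ + 14.349 the discriminant is -28.2673. It is negative, so the remaining roots are the complex-conjugate pair λ ≈ 2.6985 ± 2.6583i. Their product equals the constant term, so |λ|^2 ≈ 14.349 and |λ| ≈ 3.788.
Thus the eigenvalues (to 4 decimals) are 1.6029 (modulus 1.6029); 2.6985 ± 2.6583i (modulus 3.788). The spectral radius is the largest modulus: r(A) ≈ 3.788. (Cross-check: r(A) ≤ ||A||_2 ≈ 7.3367; equality holds whenever A is normal, though it can also hold for some non-normal A.)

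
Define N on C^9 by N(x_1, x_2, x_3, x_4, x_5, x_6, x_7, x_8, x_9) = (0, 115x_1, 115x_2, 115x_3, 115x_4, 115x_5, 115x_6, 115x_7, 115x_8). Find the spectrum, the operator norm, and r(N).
sigma(N) = {0}; ||N|| = 115; r(N) = 0. (N is nilpotent with N^9 = 0.)

On C^9, N is a strictly lower-triangular matrix with 115 on the subdiagonal and zeros elsewhere, so its characteristic polynomial is lambda^9 and every eigenvalue is 0: sigma(N) = {0}. For the operator norm, N e_i = 115e_{i+1} for i = 1, ..., 8 and N e_9 = 0, so the singular values of N are 115 (with multiplicity 8) and 0; hence ||N|| = 115. The spectral radius r(N) = max|lambda| = 0. Note ||N|| > r(N) — characteristic of non-normal nilpotent operators. Indeed N^9 = 0.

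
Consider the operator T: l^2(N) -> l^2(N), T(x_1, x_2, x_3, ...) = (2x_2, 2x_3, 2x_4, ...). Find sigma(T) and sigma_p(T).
sigma(T) = closed disk {z in C : |z| ≤ 2}; sigma_p(T) = open disk {z in C : |z| < 2}

Note T = 2·V where V is the unit left shift (V x)_k = x_{k+1}; so sigma(T) = 2·sigma(V) and ||T|| = 2||V||. ||T x||^2 = 4sum_{k≥2} |x_k|^2 ≤ 4||x||^2, with equality on {x : x_1 = 0}, so ||T|| = 2. For any lambda with |lambda| < 2, set r = lambda/2 (|r| < 1); the vector x = (1, r, r^2, ...) is in l^2 and satisfies T x = 2(r, r^2, ...) = lambda x, so lambda is an eigenvalue. On the boundary |lambda| = 2 the geometric series diverges, so no l^2 eigenvector exists, but these lambda lie in the approximate point spectrum. Hence sigma(T) is the closed disk of radius 2 and sigma_p(T) is the open disk.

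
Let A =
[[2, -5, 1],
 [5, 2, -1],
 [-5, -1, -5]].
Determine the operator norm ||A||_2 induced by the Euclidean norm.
||A||_2 ≈ 8.1626 (= sqrt(largest eigenvalue of A^T A))

||A||_2 = sigma_max(A) = sqrt(lambda_max(A^T A)). Form the symmetric matrix M = A^T A =
[[54, 5, 22],
 [5, 30, -2],
 [22, -2, 27]].
Its characteristic polynomial (trace, sum of principal 2x2 minors, determinant of M give the coefficients) is
  p(λ) = det(λ I - M) = λ^3 - 111λ^2 + 3375λ - 27889.
No integer candidate from the rational root theorem (±divisors of 27889) is a root, so the roots are irrational. The cubic discriminant is Δ = 1065007872 > 0, so there are three distinct real roots. p(13) = -576 and p(14) = 349 have opposite signs, so a root lies in (13, 14); Newton's method refines it to λ ≈ 13.6045. p(30) = 461 and p(31) = -144 have opposite signs, so a root lies in (30, 31); Newton's method refines it to λ ≈ 30.7677. p(66) = -1159 and p(67) = 720 have opposite signs, so a root lies in (66, 67); Newton's method refines it to λ ≈ 66.6278. Check (Vieta): the three roots sum to 111, matching tr M = 111.
So the eigenvalues of A^T A are ≈ 13.6045, 30.7677, 66.6278 (all ≥ 0, as they must be for A^T A). The largest is λ_max ≈ 66.6278, hence ||A||_2 = sqrt(λ_max) ≈ 8.1626.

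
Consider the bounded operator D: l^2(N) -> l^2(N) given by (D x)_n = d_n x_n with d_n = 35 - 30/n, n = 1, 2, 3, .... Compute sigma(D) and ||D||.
sigma(D) = {35 - 30/n : n ≥ 1} ∪ {35}; ||D|| = 35

A bounded diagonal operator on l^2 with diagonal entries d_n has spectrum equal to the closure of {d_n : n ≥ 1}: every d_n is an eigenvalue (with eigenvector e_n), so {d_n} ⊂ sigma(D); the spectrum is closed, so its closure is too; and for lambda not in the closure, (D - lambda I) has bounded inverse (the diagonal entries 1/(d_n - lambda) are bounded). For our sequence d_n = 35 - 30/n, n = 1, 2, 3, ...:
  - {d_n} = {35 - 30/n : n ≥ 1}; the only limit point is 35
  - closure = {35 - 30/n : n ≥ 1} ∪ {35}
For the norm: a diagonal operator has ||D|| = sup_n |d_n|. Here d_n = 35 - 30/n increases monotonically from d_1 = 5 toward 35, with all terms in [5, 35); so sup_n |d_n| = 35 (the supremum is the limit, not attained). So ||D|| = 35.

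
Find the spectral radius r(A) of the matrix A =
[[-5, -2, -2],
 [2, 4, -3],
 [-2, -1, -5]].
r(A) ≈ 7.1278

The eigenvalues of A are the roots of its characteristic polynomial. With M = A (coefficients from the trace, the sum of principal 2x2 minors, and det A):
  p(λ) = det(λ I - M) = λ^3 + 6λ^2 - 18λ - 71.
No integer candidate from the rational root theorem (±divisors of 71) is a root, so the roots are irrational. The cubic discriminant is Δ = 98253 > 0, so there are three distinct real roots. p(-8) = -55 and p(-7) = 6 have opposite signs, so a root lies in (-8, -7); Newton's method refines it to λ ≈ -7.1278. p(-3) = 10 and p(-2) = -19 have opposite signs, so a root lies in (-3, -2); Newton's method refines it to λ ≈ -2.6422. p(3) = -44 and p(4) = 17 have opposite signs, so a root lies in (3, 4); Newton's method refines it to λ ≈ 3.77. Check (Vieta): the three roots sum to -6, matching tr M = -6.
Thus the eigenvalues (to 4 decimals) are -7.1278 (modulus 7.1278); -2.6422 (modulus 2.6422); 3.77 (modulus 3.77). The spectral radius is the largest modulus: r(A) ≈ 7.1278. (Cross-check: r(A) ≤ ||A||_2 ≈ 7.3687; equality holds whenever A is normal, though it can also hold for some non-normal A.)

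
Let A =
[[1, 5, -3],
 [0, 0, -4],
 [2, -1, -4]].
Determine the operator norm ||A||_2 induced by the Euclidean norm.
||A||_2 ≈ 7.0429 (= sqrt(largest eigenvalue of A^T A))

||A||_2 = sigma_max(A) = sqrt(lambda_max(A^T A)). Form the symmetric matrix M = A^T A =
[[5, 3, -11],
 [3, 26, -11],
 [-11, -11, 41]].
Its characteristic polynomial (trace, sum of principal 2x2 minors, determinant of M give the coefficients) is
  p(λ) = det(λ I - M) = λ^3 - 72λ^2 + 1150λ - 1936.
No integer candidate from the rational root theorem (±divisors of 1936) is a root, so the roots are irrational. The cubic discriminant is Δ = 666123296 > 0, so there are three distinct real roots. p(1) = -857 and p(2) = 84 have opposite signs, so a root lies in (1, 2); Newton's method refines it to λ ≈ 1.9046. p(20) = 264 and p(21) = -277 have opposite signs, so a root lies in (20, 21); Newton's method refines it to λ ≈ 20.4928. p(49) = -809 and p(50) = 564 have opposite signs, so a root lies in (49, 50); Newton's method refines it to λ ≈ 49.6026. Check (Vieta): the three roots sum to 72, matching tr M = 72.
So the eigenvalues of A^T A are ≈ 1.9046, 20.4928, 49.6026 (all ≥ 0, as they must be for A^T A). The largest is λ_max ≈ 49.6026, hence ||A||_2 = sqrt(λ_max) ≈ 7.0429.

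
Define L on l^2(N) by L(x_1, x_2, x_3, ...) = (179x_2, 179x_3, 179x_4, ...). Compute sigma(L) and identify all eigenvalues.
sigma(L) = closed disk {z in C : |z| ≤ 179}; sigma_p(L) = open disk {z in C : |z| < 179}

Note L = 179·V where V is the unit left shift (V x)_k = x_{k+1}; so sigma(L) = 179·sigma(V) and ||L|| = 179||V||. ||L x||^2 = 32041sum_{k≥2} |x_k|^2 ≤ 32041||x||^2, with equality on {x : x_1 = 0}, so ||L|| = 179. For any lambda with |lambda| < 179, set r = lambda/179 (|r| < 1); the vector x = (1, r, r^2, ...) is in l^2 and satisfies L x = 179(r, r^2, ...) = lambda x, so lambda is an eigenvalue. On the boundary |lambda| = 179 the geometric series diverges, so no l^2 eigenvector exists, but these lambda lie in the approximate point spectrum. Hence sigma(L) is the closed disk of radius 179 and sigma_p(L) is the open disk.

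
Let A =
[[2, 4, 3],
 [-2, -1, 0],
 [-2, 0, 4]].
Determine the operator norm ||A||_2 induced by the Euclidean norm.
||A||_2 ≈ 5.88 (= sqrt(largest eigenvalue of A^T A))

||A||_2 = sigma_max(A) = sqrt(lambda_max(A^T A)). Form the symmetric matrix M = A^T A =
[[12, 10, -2],
 [10, 17, 12],
 [-2, 12, 25]].
Its characteristic polynomial (trace, sum of principal 2x2 minors, determinant of M give the coefficients) is
  p(λ) = det(λ I - M) = λ^3 - 54λ^2 + 681λ - 324.
No integer candidate from the rational root theorem (±divisors of 324) is a root, so the roots are irrational. The cubic discriminant is Δ = 96600384 > 0, so there are three distinct real roots. p(0) = -324 and p(1) = 304 have opposite signs, so a root lies in (0, 1); Newton's method refines it to λ ≈ 0.495. p(18) = 270 and p(19) = -20 have opposite signs, so a root lies in (18, 19); Newton's method refines it to λ ≈ 18.9306. p(34) = -290 and p(35) = 236 have opposite signs, so a root lies in (34, 35); Newton's method refines it to λ ≈ 34.5744. Check (Vieta): the three roots sum to 54, matching tr M = 54.
So the eigenvalues of A^T A are ≈ 0.495, 18.9306, 34.5744 (all ≥ 0, as they must be for A^T A). The largest is λ_max ≈ 34.5744, hence ||A||_2 = sqrt(λ_max) ≈ 5.88.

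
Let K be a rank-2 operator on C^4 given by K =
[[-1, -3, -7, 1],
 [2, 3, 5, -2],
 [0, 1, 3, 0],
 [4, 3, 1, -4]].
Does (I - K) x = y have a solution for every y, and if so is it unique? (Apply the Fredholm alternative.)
(I - K) is invertible (det(I - K) = -14 ≠ 0), so for every y in C^4 the equation (I - K) x = y has a unique solution.

K has rank 2 and factors as K = U V^T = u1 v1^T + u2 v2^T with u1 = (-3, 3, 1, 3), v1 = (1, 1, 1, -1), u2 = (2, -1, -1, 1), v2 = (1, 0, -2, -1) (multiplying out reproduces the displayed K). The nonzero eigenvalues of U V^T coincide with those of the 2 x 2 matrix G = V^T U = [[v1·u1, v1·u2], [v2·u1, v2·u2]] = [[-2, -1], [-8, 3]], and by the Sylvester determinant identity det(I_4 - U V^T) = det(I_2 - V^T U) = det([[3, 1], [8, -2]]) = (3)(-2) - (1)(8) = -14. (Direct check: I - K =
[[2, 3, 7, -1],
 [-2, -2, -5, 2],
 [0, -1, -2, 0],
 [-4, -3, -1, 5]]
has determinant -14.) The finite-dimensional Fredholm alternative says: either (I - K) is invertible, or ker(I - K) ≠ {0} and then range(I - K) = ker((I - K)^*)^⊥, with dim ker(I - K) = dim ker((I - K)^*). Since det(I - K) ≠ 0, 1 is not an eigenvalue of K and ker(I - K) = {0}, so we are in the first case: for every y there is a unique x = (I - K)^(-1) y. (Explicitly, by the Woodbury identity, (I - U V^T)^(-1) = I + U (I_2 - G)^(-1) V^T.)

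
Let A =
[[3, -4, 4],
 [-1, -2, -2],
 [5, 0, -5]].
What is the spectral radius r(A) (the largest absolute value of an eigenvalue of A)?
r(A) ≈ 6.2764

The eigenvalues of A are the roots of its characteristic polynomial. With M = A (coefficients from the trace, the sum of principal 2x2 minors, and det A):
  p(λ) = det(λ I - M) = λ^3 + 4λ^2 - 35λ - 130.
No integer candidate from the rational root theorem (±divisors of 130) is a root, so the roots are irrational. The cubic discriminant is Δ = 95680 > 0, so there are three distinct real roots. p(-7) = -32 and p(-6) = 8 have opposite signs, so a root lies in (-7, -6); Newton's method refines it to λ ≈ -6.2764. p(-4) = 10 and p(-3) = -16 have opposite signs, so a root lies in (-4, -3); Newton's method refines it to λ ≈ -3.5531. p(5) = -80 and p(6) = 20 have opposite signs, so a root lies in (5, 6); Newton's method refines it to λ ≈ 5.8295. Check (Vieta): the three roots sum to -4, matching tr M = -4.
Thus the eigenvalues (to 4 decimals) are -6.2764 (modulus 6.2764); -3.5531 (modulus 3.5531); 5.8295 (modulus 5.8295). The spectral radius is the largest modulus: r(A) ≈ 6.2764. (Cross-check: r(A) ≤ ||A||_2 ≈ 7.2794; equality holds whenever A is normal, though it can also hold for some non-normal A.)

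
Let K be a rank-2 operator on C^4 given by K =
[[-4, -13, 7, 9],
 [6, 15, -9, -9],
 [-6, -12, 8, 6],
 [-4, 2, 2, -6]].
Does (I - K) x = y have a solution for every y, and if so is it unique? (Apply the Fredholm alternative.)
(I - K) is invertible (det(I - K) = -44 ≠ 0), so for every y in C^4 the equation (I - K) x = y has a unique solution.

K has rank 2 and factors as K = U V^T = u1 v1^T + u2 v2^T with u1 = (3, -3, 2, -2), v1 = (0, -3, 1, 3), u2 = (2, -3, 3, 2), v2 = (-2, -2, 2, 0) (multiplying out reproduces the displayed K). The nonzero eigenvalues of U V^T coincide with those of the 2 x 2 matrix G = V^T U = [[v1·u1, v1·u2], [v2·u1, v2·u2]] = [[5, 18], [4, 8]], and by the Sylvester determinant identity det(I_4 - U V^T) = det(I_2 - V^T U) = det([[-4, -18], [-4, -7]]) = (-4)(-7) - (-18)(-4) = -44. (Direct check: I - K =
[[5, 13, -7, -9],
 [-6, -14, 9, 9],
 [6, 12, -7, -6],
 [4, -2, -2, 7]]
has determinant -44.) The finite-dimensional Fredholm alternative says: either (I - K) is invertible, or ker(I - K) ≠ {0} and then range(I - K) = ker((I - K)^*)^⊥, with dim ker(I - K) = dim ker((I - K)^*). Since det(I - K) ≠ 0, 1 is not an eigenvalue of K and ker(I - K) = {0}, so we are in the first case: for every y there is a unique x = (I - K)^(-1) y. (Explicitly, by the Woodbury identity, (I - U V^T)^(-1) = I + U (I_2 - G)^(-1) V^T.)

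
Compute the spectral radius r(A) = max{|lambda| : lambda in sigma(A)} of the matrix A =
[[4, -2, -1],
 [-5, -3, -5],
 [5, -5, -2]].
r(A) ≈ 7.5928

The eigenvalues of A are the roots of its characteristic polynomial. With M = A (coefficients from the trace, the sum of principal 2x2 minors, and det A):
  p(λ) = det(λ I - M) = λ^3 + λ^2 - 44λ + 46.
No integer candidate from the rational root theorem (±divisors of 46) is a root, so the roots are irrational. The cubic discriminant is Δ = 248924 > 0, so there are three distinct real roots. p(-8) = -50 and p(-7) = 60 have opposite signs, so a root lies in (-8, -7); Newton's method refines it to λ ≈ -7.5928. p(1) = 4 and p(2) = -30 have opposite signs, so a root lies in (1, 2); Newton's method refines it to λ ≈ 1.1037. p(5) = -24 and p(6) = 34 have opposite signs, so a root lies in (5, 6); Newton's method refines it to λ ≈ 5.4891. Check (Vieta): the three roots sum to -1, matching tr M = -1.
Thus the eigenvalues (to 4 decimals) are -7.5928 (modulus 7.5928); 1.1037 (modulus 1.1037); 5.4891 (modulus 5.4891). The spectral radius is the largest modulus: r(A) ≈ 7.5928. (Cross-check: r(A) ≤ ||A||_2 ≈ 8.6575; equality holds whenever A is normal, though it can also hold for some non-normal A.)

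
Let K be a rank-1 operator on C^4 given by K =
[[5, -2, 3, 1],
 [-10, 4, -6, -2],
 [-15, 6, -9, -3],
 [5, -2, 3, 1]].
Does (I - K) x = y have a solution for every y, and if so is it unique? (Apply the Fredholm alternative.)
(I - K) is singular (det(I - K) = 0, i.e. 1 ∈ sigma(K)). (I - K) x = y is solvable iff y ⊥ ker((I - K)^*) = span{(5, -2, 3, 1)}, i.e. iff 5y_1 - 2y_2 + 3y_3 + y_4 = 0. When solvable, the solutions are x = y + c·(1, -2, -3, 1), c arbitrary (ker(I - K) = span{(1, -2, -3, 1)}, dimension 1).

K has rank 1, so it is an outer product K = u v^T: every row of K is a multiple of one row vector. Reading off the entries, u = (1, -2, -3, 1) and v = (5, -2, 3, 1) (row i of K equals u_i·v^T). A rank-one matrix u v^T satisfies K u = u (v·u) and kills the (3)-dimensional subspace v^⊥, so its characteristic polynomial is lambda^3 (lambda - v·u) with v·u = tr K = 1. Hence the eigenvalues of I - K are 1 (multiplicity 3) and 1 - (1) = 0, so det(I - K) = 0. (Direct check: I - K =
[[-4, 2, -3, -1],
 [10, -3, 6, 2],
 [15, -6, 10, 3],
 [-5, 2, -3, 0]]
has determinant 0.) So 1 is an eigenvalue of K and (I - K) is not invertible. The finite-dimensional Fredholm alternative says: either (I - K) is invertible, or ker(I - K) ≠ {0} and then range(I - K) = ker((I - K)^*)^⊥, with dim ker(I - K) = dim ker((I - K)^*). We are in the second case, so we need both kernels. Kernel of I - K: (I - K) u = u - u (v·u) = u - u = 0, so ker(I - K) = span{u} = span{(1, -2, -3, 1)} (it is exactly 1-dimensional because rank(I - K) = 3). Kernel of the adjoint: K is real, so (I - K)^* = I - K^T = I - v u^T, and (I - v u^T) v = v - v (u·v) = 0; hence ker((I - K)^*) = span{v} = span{(5, -2, 3, 1)}. Therefore (I - K) x = y is solvable iff <y, v> = 0, i.e. iff 5y_1 - 2y_2 + 3y_3 + y_4 = 0. When this holds, K y = u (v·y) = 0, so (I - K) y = y and x = y is a particular solution; the full solution set is the line x = y + c·u = y + c·(1, -2, -3, 1), c ∈ C.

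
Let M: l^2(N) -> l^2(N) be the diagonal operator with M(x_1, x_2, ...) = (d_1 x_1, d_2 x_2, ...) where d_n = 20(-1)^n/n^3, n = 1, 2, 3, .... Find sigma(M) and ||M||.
sigma(M) = {20(-1)^n/n^3 : n ≥ 1} ∪ {0}; ||M|| = 20

A bounded diagonal operator on l^2 with diagonal entries d_n has spectrum equal to the closure of {d_n : n ≥ 1}: every d_n is an eigenvalue (with eigenvector e_n), so {d_n} ⊂ sigma(M); the spectrum is closed, so its closure is too; and for lambda not in the closure, (M - lambda I) has bounded inverse (the diagonal entries 1/(d_n - lambda) are bounded). For our sequence d_n = 20(-1)^n/n^3, n = 1, 2, 3, ...:
  - {d_n} = {20(-1)^n/n^3 : n ≥ 1}; the only limit point is 0
  - closure = {20(-1)^n/n^3 : n ≥ 1} ∪ {0}
For the norm: a diagonal operator has ||M|| = sup_n |d_n|. Here |d_n| = 20/n^3 is decreasing, so sup_n |d_n| = |d_1| = 20. So ||M|| = 20.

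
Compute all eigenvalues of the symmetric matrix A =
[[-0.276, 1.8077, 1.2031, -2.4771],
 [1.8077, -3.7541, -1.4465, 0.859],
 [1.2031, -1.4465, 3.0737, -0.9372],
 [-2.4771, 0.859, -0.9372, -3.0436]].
sigma(A) ≈ {-6, -3, 1, 4}

A is real symmetric, so its spectrum consists of real eigenvalues. Expanding the characteristic polynomial of the displayed matrix gives
  det(λ I - A) = p(λ) = λ^4 + (4)λ^3 + (-23)λ^2 + (-54)λ + (72.0045).
Solving p(λ) = 0 yields eigenvalues ≈ -6, -3, 1, 4. (A is shown rounded to 4 decimals, so these recover the underlying integer eigenvalues to within that precision.)
Verification: the trace of A = -4 equals the sum of eigenvalues -4, and det(A) ≈ 72.0045 matches the eigenvalue product 72.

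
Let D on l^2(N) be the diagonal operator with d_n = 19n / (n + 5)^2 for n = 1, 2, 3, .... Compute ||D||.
||D|| = 19/20 (attained at n = 5)

For D diagonal, ||D|| = sup_n |d_n|. Treat f(x) = 19x / (x + 5)^2 for real x > 0. By the quotient rule, f'(x) = 19(5 - x)/(x + 5)^3, which is positive for x < 5 and negative for x > 5. So f has a unique maximum at x = 5, and since 5 is a positive integer, the supremum over n ≥ 1 is attained at n = 5: d_5 = 19·5/(5 + 5)^2 = 19·5/100 = 19/20. Hence ||D|| = 19/20.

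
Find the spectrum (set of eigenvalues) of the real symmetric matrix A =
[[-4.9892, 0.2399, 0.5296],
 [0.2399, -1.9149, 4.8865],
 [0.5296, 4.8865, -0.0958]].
sigma(A) ≈ {-6, -5, 4}

A is real symmetric, so its spectrum consists of real eigenvalues. Expanding the characteristic polynomial of the displayed matrix gives
  det(λ I - A) = p(λ) = λ^3 + (7)λ^2 + (-14)λ + (-120).
Solving p(λ) = 0 yields eigenvalues ≈ -6, -5, 4. (A is shown rounded to 4 decimals, so these recover the underlying integer eigenvalues to within that precision.)
Verification: the trace of A = -7 equals the sum of eigenvalues -7, and det(A) ≈ 120.0005 matches the eigenvalue product 120.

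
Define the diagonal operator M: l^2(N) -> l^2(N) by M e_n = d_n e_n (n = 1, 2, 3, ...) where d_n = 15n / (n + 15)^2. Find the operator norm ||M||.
||M|| = 1/4 (attained at n = 15)

For M diagonal, ||M|| = sup_n |d_n|. Treat f(x) = 15x / (x + 15)^2 for real x > 0. By the quotient rule, f'(x) = 15(15 - x)/(x + 15)^3, which is positive for x < 15 and negative for x > 15. So f has a unique maximum at x = 15, and since 15 is a positive integer, the supremum over n ≥ 1 is attained at n = 15: d_15 = 15·15/(15 + 15)^2 = 15·15/900 = 1/4. Hence ||M|| = 1/4.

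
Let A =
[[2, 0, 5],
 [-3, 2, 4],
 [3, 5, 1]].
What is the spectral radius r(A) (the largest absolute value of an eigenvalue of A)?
r(A) ≈ 5.2522

The eigenvalues of A are the roots of its characteristic polynomial. With M = A (coefficients from the trace, the sum of principal 2x2 minors, and det A):
  p(λ) = det(λ I - M) = λ^3 - 5λ^2 - 27λ + 141.
No integer candidate from the rational root theorem (±divisors of 141) is a root, so the roots are irrational. The cubic discriminant is Δ = -26700 < 0, so there is one real root and a complex-conjugate pair. p(-6) = -93 and p(-5) = 26 have opposite signs, so a root lies in (-6, -5); Newton's method refines it to λ ≈ -5.2522. Dividing out (λ - (-5.2522)) leaves approximately λ^2 - 10.2522λ + 26.8461. For λ^2 - 10.2522λ + 26.8461 the discriminant is -2.2774. It is negative, so the remaining roots are the complex-conjugate pair λ ≈ 5.1261 ± 0.7545i. Their product equals the constant term, so |λ|^2 ≈ 26.8461 and |λ| ≈ 5.1813.
Thus the eigenvalues (to 4 decimals) are -5.2522 (modulus 5.2522); 5.1261 ± 0.7545i (modulus 5.1813). The spectral radius is the largest modulus: r(A) ≈ 5.2522. (Cross-check: r(A) ≤ ||A||_2 ≈ 7.1532; equality holds whenever A is normal, though it can also hold for some non-normal A.)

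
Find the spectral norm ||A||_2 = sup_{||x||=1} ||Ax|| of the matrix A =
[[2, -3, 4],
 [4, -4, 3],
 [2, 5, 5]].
||A||_2 ≈ 8.4483 (= sqrt(largest eigenvalue of A^T A))

||A||_2 = sigma_max(A) = sqrt(lambda_max(A^T A)). Form the symmetric matrix M = A^T A =
[[24, -12, 30],
 [-12, 50, 1],
 [30, 1, 50]].
Its characteristic polynomial (trace, sum of principal 2x2 minors, determinant of M give the coefficients) is
  p(λ) = det(λ I - M) = λ^3 - 124λ^2 + 3855λ - 7056.
No integer candidate from the rational root theorem (±divisors of 7056) is a root, so the roots are irrational. The cubic discriminant is Δ = 4901670612 > 0, so there are three distinct real roots. p(1) = -3324 and p(2) = 166 have opposite signs, so a root lies in (1, 2); Newton's method refines it to λ ≈ 1.9508. p(50) = 694 and p(51) = -324 have opposite signs, so a root lies in (50, 51); Newton's method refines it to λ ≈ 50.6758. p(71) = -524 and p(72) = 936 have opposite signs, so a root lies in (71, 72); Newton's method refines it to λ ≈ 71.3734. Check (Vieta): the three roots sum to 124, matching tr M = 124.
So the eigenvalues of A^T A are ≈ 1.9508, 50.6758, 71.3734 (all ≥ 0, as they must be for A^T A). The largest is λ_max ≈ 71.3734, hence ||A||_2 = sqrt(λ_max) ≈ 8.4483.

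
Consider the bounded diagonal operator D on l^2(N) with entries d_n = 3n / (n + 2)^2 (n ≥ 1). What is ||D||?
||D|| = 3/8 (attained at n = 2)

For D diagonal, ||D|| = sup_n |d_n|. Treat f(x) = 3x / (x + 2)^2 for real x > 0. By the quotient rule, f'(x) = 3(2 - x)/(x + 2)^3, which is positive for x < 2 and negative for x > 2. So f has a unique maximum at x = 2, and since 2 is a positive integer, the supremum over n ≥ 1 is attained at n = 2: d_2 = 3·2/(2 + 2)^2 = 3·2/16 = 3/8. Hence ||D|| = 3/8.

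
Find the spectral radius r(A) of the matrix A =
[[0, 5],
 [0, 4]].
r(A) = 4

The eigenvalues of A are the roots of its characteristic polynomial. With M = A (coefficients from the trace and determinant):
  p(λ) = det(λ I - M) = λ^2 - 4λ.
For λ^2 - 4λ the discriminant is 16. It is a perfect square (4^2), so the roots are rational: λ = (4 ± 4)/2 = 4, 0.
Thus the eigenvalues (to 4 decimals) are 4 (modulus 4); 0 (modulus 0). The spectral radius is the largest modulus: r(A) = 4. (Cross-check: r(A) ≤ ||A||_2 ≈ 6.4031; equality holds whenever A is normal, though it can also hold for some non-normal A.)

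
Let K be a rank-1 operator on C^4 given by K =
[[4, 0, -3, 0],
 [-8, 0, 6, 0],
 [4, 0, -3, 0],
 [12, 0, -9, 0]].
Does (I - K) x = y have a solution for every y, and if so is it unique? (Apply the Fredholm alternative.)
(I - K) is singular (det(I - K) = 0, i.e. 1 ∈ sigma(K)). (I - K) x = y is solvable iff y ⊥ ker((I - K)^*) = span{(4, 0, -3, 0)}, i.e. iff 4y_1 - 3y_3 = 0. When solvable, the solutions are x = y + c·(1, -2, 1, 3), c arbitrary (ker(I - K) = span{(1, -2, 1, 3)}, dimension 1).

K has rank 1, so it is an outer product K = u v^T: every row of K is a multiple of one row vector. Reading off the entries, u = (1, -2, 1, 3) and v = (4, 0, -3, 0) (row i of K equals u_i·v^T). A rank-one matrix u v^T satisfies K u = u (v·u) and kills the (3)-dimensional subspace v^⊥, so its characteristic polynomial is lambda^3 (lambda - v·u) with v·u = tr K = 1. Hence the eigenvalues of I - K are 1 (multiplicity 3) and 1 - (1) = 0, so det(I - K) = 0. (Direct check: I - K =
[[-3, 0, 3, 0],
 [8, 1, -6, 0],
 [-4, 0, 4, 0],
 [-12, 0, 9, 1]]
has determinant 0.) So 1 is an eigenvalue of K and (I - K) is not invertible. The finite-dimensional Fredholm alternative says: either (I - K) is invertible, or ker(I - K) ≠ {0} and then range(I - K) = ker((I - K)^*)^⊥, with dim ker(I - K) = dim ker((I - K)^*). We are in the second case, so we need both kernels. Kernel of I - K: (I - K) u = u - u (v·u) = u - u = 0, so ker(I - K) = span{u} = span{(1, -2, 1, 3)} (it is exactly 1-dimensional because rank(I - K) = 3). Kernel of the adjoint: K is real, so (I - K)^* = I - K^T = I - v u^T, and (I - v u^T) v = v - v (u·v) = 0; hence ker((I - K)^*) = span{v} = span{(4, 0, -3, 0)}. Therefore (I - K) x = y is solvable iff <y, v> = 0, i.e. iff 4y_1 - 3y_3 = 0. When this holds, K y = u (v·y) = 0, so (I - K) y = y and x = y is a particular solution; the full solution set is the line x = y + c·u = y + c·(1, -2, 1, 3), c ∈ C.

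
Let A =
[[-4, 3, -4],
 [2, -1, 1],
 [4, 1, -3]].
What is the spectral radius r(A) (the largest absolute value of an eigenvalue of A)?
r(A) ≈ 5.2366

The eigenvalues of A are the roots of its characteristic polynomial. With M = A (coefficients from the trace, the sum of principal 2x2 minors, and det A):
  p(λ) = det(λ I - M) = λ^3 + 8λ^2 + 28λ + 2.
No integer candidate from the rational root theorem (±divisors of 2) is a root, so the roots are irrational. The cubic discriminant is Δ = -33772 < 0, so there is one real root and a complex-conjugate pair. p(-1) = -19 and p(0) = 2 have opposite signs, so a root lies in (-1, 0); Newton's method refines it to λ ≈ -0.0729. Dividing out (λ - (-0.0729)) leaves approximately λ^2 + 7.9271λ + 27.4218. For λ^2 + 7.9271λ + 27.4218 the discriminant is -46.849. It is negative, so the remaining roots are the complex-conjugate pair λ ≈ -3.9635 ± 3.4223i. Their product equals the constant term, so |λ|^2 ≈ 27.4218 and |λ| ≈ 5.2366.
Thus the eigenvalues (to 4 decimals) are -0.0729 (modulus 0.0729); -3.9635 ± 3.4223i (modulus 5.2366). The spectral radius is the largest modulus: r(A) ≈ 5.2366. (Cross-check: r(A) ≤ ||A||_2 ≈ 6.8419; equality holds whenever A is normal, though it can also hold for some non-normal A.)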